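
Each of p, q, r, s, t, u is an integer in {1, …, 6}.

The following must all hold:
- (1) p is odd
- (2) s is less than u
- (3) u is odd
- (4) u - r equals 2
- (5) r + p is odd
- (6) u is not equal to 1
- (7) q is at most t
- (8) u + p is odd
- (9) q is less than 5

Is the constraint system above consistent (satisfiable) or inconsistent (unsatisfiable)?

Constraint 3 makes u odd and constraint 1 makes p odd, so u + p must be even. Constraint 8 says u + p is odd — contradiction.

Unsatisfiable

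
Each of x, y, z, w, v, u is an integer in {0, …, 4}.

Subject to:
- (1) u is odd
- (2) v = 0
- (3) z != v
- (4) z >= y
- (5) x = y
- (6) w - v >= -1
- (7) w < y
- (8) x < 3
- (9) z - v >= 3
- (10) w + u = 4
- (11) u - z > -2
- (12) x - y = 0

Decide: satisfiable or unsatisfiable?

Try x = 2, y = 2, z = 4, w = 1, v = 0, u = 3.
Check constraint 6: w - v = 1; constraint 9: z - v = 4. The remaining constraints are straightforward to verify.

Satisfiable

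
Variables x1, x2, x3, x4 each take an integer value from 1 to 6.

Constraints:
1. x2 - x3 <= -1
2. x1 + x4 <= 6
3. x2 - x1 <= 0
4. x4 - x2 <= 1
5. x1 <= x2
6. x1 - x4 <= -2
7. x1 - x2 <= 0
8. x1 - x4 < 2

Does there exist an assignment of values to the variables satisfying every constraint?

Constraints 3, 4, and 6 give x4 − x1 ≥ 2, x1 − x2 ≥ 0, x2 − x4 ≥ -1.
Adding all 3 inequalities: the left sides telescope to 0, and the right sides sum to 2 + 0 + (-1) = 1. So 0 ≥ 1, which is false.

Unsatisfiable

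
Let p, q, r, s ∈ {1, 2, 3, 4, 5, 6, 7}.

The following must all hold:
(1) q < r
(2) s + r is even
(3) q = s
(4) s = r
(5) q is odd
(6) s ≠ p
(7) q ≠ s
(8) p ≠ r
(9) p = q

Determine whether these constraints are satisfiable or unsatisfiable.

From constraints 3, 4, and 9, p = q = s = r, so p = r. But constraint 8 says p ≠ r. Contradiction.

Unsatisfiable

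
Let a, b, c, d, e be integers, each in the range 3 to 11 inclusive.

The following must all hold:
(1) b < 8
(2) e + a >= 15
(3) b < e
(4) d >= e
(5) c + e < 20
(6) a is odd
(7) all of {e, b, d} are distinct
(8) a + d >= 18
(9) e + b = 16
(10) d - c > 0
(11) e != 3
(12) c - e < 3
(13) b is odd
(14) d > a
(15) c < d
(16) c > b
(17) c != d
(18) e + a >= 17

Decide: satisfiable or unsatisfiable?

Take a = 9, b = 7, c = 9, d = 11, e = 9. Then constraint 2: e + a = 18; constraint 5: c + e = 18, and every other listed constraint is also met.

Satisfiable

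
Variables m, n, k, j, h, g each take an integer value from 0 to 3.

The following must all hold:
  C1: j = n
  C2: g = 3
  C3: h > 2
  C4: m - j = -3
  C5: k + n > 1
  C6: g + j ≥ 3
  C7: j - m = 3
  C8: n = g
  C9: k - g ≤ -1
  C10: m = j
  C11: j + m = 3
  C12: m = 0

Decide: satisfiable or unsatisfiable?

Constraint 12 fixes m = 0 and constraint 2 fixes g = 3. Constraints 1, 8, and 10 give m = j = n = g, so m = g. But 0 ≠ 3 — contradiction.

Unsatisfiable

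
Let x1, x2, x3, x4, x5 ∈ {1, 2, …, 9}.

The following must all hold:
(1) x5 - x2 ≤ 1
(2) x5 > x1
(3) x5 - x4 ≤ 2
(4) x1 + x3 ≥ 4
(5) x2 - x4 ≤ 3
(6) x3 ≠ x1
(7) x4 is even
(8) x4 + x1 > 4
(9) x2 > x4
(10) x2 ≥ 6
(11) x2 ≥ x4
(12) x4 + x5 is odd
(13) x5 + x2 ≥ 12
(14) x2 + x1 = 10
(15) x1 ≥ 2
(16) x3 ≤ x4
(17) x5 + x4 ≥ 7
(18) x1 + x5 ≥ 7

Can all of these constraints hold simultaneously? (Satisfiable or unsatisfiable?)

Try x1 = 3, x2 = 7, x3 = 2, x4 = 4, x5 = 5.
Check constraint 1: x5 - x2 = -2; constraint 3: x5 - x4 = 1; constraint 4: x1 + x3 = 5. The remaining constraints are straightforward to verify.

Satisfiable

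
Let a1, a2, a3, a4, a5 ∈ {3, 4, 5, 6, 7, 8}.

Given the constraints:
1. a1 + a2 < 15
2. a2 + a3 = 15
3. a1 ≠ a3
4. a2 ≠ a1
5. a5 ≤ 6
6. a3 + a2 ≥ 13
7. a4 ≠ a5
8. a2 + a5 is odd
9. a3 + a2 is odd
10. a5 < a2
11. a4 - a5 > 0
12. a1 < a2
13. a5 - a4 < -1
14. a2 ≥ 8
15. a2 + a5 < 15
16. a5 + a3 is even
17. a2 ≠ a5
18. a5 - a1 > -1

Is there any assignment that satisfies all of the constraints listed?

Try a1 = 4, a2 = 8, a3 = 7, a4 = 7, a5 = 5.
Check constraint 1: a1 + a2 = 12; constraint 2: a2 + a3 = 15; constraint 6: a3 + a2 = 15. The remaining constraints are straightforward to verify.

Satisfiable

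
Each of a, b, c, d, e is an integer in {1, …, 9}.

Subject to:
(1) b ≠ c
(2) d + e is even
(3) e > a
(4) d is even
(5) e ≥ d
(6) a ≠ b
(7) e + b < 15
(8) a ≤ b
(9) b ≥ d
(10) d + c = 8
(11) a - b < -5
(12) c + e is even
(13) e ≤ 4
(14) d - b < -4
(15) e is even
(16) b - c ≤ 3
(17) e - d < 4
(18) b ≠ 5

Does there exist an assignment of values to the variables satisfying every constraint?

The assignment a = 3, b = 9, c = 6, d = 2, e = 4 works:
  constraint 7 holds since e + b = 13.
  constraint 10 holds since d + c = 8.
The rest check out directly.

Satisfiable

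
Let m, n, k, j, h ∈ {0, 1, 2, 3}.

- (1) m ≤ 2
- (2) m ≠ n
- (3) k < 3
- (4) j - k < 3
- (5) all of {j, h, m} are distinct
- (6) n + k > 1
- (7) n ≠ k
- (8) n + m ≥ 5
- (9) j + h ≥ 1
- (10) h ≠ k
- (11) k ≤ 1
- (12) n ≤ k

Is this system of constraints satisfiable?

Unsatisfiable

From constraints 11 and 12: n ≤ k ≤ 1. From constraint 1: m ≤ 2. Hence n + m ≤ 3. But constraint 8 requires n + m ≥ 5, and 5 > 3. Contradiction.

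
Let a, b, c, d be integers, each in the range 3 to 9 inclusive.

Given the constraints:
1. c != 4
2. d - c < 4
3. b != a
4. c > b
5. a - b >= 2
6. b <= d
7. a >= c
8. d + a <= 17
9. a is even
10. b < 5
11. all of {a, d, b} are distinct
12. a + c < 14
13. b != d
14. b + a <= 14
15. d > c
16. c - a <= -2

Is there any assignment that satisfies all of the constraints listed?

One satisfying assignment is a = 8, b = 4, c = 5, d = 7.
For the less obvious constraints — constraint 2: d - c = 2; constraint 5: a - b = 4 — and the others hold by inspection.

Satisfiable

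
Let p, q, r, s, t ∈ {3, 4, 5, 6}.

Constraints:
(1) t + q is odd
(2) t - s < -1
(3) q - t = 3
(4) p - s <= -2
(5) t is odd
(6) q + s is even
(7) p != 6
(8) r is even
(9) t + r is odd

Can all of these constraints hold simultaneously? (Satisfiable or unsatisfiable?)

Satisfiable

One satisfying assignment is p = 4, q = 6, r = 4, s = 6, t = 3.
For the less obvious constraints — constraint 2: t - s = -3; constraint 3: q - t = 3; constraint 4: p - s = -2 — and the others hold by inspection.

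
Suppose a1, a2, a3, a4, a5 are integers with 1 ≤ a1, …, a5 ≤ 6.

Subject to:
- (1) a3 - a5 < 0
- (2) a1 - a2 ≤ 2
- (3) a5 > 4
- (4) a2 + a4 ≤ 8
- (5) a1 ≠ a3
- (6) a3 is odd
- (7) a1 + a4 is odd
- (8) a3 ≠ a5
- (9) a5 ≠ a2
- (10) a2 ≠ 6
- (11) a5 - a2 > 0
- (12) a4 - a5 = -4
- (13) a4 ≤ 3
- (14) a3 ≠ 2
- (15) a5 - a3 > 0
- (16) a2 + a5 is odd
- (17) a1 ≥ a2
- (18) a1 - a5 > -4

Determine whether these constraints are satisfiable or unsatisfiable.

Satisfiable

Setting (a1, a2, a3, a4, a5) = (5, 5, 3, 2, 6) satisfies everything: constraint 1: a3 - a5 = -3; constraint 2: a1 - a2 = 0; constraint 4: a2 + a4 = 7, and the others follow.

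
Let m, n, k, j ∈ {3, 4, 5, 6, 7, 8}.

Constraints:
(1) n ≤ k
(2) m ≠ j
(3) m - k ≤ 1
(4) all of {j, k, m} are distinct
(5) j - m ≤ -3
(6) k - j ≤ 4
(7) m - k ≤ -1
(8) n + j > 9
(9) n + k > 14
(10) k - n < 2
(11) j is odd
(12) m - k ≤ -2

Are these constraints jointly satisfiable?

Constraints 5, 6, and 12 give j − k ≥ -4, k − m ≥ 2, m − j ≥ 3.
Adding all 3 inequalities: the left sides telescope to 0, and the right sides sum to (-4) + 2 + 3 = 1. So 0 ≥ 1, which is false.

Unsatisfiable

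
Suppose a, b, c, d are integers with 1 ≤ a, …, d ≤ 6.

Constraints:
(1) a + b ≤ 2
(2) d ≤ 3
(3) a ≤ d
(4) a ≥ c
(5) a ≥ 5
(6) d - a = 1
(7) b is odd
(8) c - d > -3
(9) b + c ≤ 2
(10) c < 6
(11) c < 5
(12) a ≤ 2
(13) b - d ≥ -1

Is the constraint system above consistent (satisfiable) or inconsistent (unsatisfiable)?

From constraint 5: a ≥ 5. From constraints 2 and 3: a ≤ d and d ≤ 3, so a ≤ 3. But 3 < 5, so no value of a works.

Unsatisfiable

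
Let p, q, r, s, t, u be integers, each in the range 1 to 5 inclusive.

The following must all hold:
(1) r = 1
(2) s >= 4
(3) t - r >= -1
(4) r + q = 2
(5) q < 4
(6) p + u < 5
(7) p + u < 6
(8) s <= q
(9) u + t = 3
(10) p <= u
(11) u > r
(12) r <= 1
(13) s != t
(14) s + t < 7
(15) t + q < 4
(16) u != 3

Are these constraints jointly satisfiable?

Unsatisfiable

From constraints 2 and 8: q ≥ s and s ≥ 4, so q ≥ 4. From constraint 5: q ≤ 3. But 3 < 4, so no value of q works.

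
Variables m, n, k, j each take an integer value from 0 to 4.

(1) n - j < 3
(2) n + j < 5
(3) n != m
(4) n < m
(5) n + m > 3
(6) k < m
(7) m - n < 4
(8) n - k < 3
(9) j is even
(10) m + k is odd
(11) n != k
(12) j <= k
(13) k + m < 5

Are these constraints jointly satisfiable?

Satisfiable

Setting (m, n, k, j) = (3, 2, 0, 0) satisfies everything: constraint 1: n - j = 2; constraint 2: n + j = 2, and the others follow.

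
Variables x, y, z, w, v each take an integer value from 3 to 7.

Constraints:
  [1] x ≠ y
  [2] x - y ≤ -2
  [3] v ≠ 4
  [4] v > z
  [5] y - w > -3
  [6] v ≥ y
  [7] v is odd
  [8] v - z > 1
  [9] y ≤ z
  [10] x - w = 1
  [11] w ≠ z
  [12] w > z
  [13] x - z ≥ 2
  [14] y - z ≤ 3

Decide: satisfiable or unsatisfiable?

Constraints 2, 13, and 14 give x − z ≥ 2, z − y ≥ -3, y − x ≥ 2.
Adding all 3 inequalities: the left sides telescope to 0, and the right sides sum to 2 + (-3) + 2 = 1. So 0 ≥ 1, which is false.

Unsatisfiable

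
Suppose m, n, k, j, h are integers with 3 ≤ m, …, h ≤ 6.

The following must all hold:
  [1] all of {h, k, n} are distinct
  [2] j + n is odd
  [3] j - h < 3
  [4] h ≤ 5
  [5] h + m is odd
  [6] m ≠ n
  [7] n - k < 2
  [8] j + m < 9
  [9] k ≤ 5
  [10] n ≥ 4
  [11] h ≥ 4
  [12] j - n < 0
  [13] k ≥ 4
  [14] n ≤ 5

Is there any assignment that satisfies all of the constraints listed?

Unsatisfiable

Constraints 4, 9, 10, 11, 13, and 14 confine each of h, k, n to the 2 values {4, 5}.
Constraint 1 requires all 3 of them to be distinct, but only 2 values are available — impossible by the pigeonhole principle.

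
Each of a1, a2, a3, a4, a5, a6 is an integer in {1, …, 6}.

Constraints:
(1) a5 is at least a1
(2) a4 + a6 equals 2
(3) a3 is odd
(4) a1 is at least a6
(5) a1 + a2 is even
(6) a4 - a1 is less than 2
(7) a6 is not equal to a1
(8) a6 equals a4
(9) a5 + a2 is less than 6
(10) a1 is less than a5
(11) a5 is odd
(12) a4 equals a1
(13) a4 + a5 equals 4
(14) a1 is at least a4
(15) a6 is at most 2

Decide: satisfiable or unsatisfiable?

From constraints 8 and 12, a6 = a4 = a1, so a6 = a1. But constraint 7 says a6 ≠ a1. Contradiction.

Unsatisfiable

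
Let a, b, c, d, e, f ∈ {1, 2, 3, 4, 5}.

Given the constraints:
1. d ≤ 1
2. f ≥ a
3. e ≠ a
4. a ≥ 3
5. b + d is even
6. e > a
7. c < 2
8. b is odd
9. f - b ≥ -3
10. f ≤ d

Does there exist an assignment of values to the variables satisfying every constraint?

Unsatisfiable

From constraints 2 and 4: f ≥ a and a ≥ 3, so f ≥ 3. From constraints 1 and 10: f ≤ d and d ≤ 1, so f ≤ 1. But 1 < 3, so no value of f works.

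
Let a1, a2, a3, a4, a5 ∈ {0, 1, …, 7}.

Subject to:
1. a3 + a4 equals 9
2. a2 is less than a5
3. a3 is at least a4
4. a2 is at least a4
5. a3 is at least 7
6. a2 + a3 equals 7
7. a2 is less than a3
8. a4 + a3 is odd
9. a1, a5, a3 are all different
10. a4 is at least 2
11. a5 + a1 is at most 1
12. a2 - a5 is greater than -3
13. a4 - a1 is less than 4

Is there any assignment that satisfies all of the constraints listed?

From constraints 4 and 10: a2 ≥ a4 ≥ 2. From constraint 5: a3 ≥ 7. Hence a2 + a3 ≥ 9. But constraint 6 requires a2 + a3 = 7, and 7 < 9. Contradiction.

Unsatisfiable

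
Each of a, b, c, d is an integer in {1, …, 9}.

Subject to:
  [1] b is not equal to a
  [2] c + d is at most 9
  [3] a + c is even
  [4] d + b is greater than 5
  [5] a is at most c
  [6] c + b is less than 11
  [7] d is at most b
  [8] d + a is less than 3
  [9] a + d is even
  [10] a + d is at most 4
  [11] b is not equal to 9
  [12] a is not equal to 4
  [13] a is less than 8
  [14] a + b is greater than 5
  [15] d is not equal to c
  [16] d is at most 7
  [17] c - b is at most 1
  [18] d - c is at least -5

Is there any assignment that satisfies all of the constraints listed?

Satisfiable

Setting (a, b, c, d) = (1, 5, 5, 1) satisfies everything: constraint 2: c + d = 6; constraint 4: d + b = 6; constraint 6: c + b = 10, and the others follow.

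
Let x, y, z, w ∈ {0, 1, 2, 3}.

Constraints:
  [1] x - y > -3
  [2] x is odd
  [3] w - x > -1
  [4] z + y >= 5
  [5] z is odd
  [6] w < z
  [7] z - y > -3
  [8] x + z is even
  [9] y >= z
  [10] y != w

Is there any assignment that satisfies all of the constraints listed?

Satisfiable

One satisfying assignment is x = 1, y = 3, z = 3, w = 2.
For the less obvious constraints — constraint 1: x - y = -2; constraint 3: w - x = 1; constraint 4: z + y = 6 — and the others hold by inspection.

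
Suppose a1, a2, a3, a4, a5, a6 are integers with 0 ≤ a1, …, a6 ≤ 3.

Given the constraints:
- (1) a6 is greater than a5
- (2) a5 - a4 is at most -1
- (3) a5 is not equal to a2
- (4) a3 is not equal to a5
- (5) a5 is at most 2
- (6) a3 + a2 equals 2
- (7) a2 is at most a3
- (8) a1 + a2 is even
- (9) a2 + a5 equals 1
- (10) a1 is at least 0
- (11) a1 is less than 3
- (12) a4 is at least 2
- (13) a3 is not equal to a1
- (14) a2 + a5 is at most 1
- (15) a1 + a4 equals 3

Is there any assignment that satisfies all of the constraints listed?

Satisfiable

The assignment a1 = 0, a2 = 0, a3 = 2, a4 = 3, a5 = 1, a6 = 3 works:
  constraint 2 holds since a5 - a4 = -2.
  constraint 6 holds since a3 + a2 = 2.
The rest check out directly.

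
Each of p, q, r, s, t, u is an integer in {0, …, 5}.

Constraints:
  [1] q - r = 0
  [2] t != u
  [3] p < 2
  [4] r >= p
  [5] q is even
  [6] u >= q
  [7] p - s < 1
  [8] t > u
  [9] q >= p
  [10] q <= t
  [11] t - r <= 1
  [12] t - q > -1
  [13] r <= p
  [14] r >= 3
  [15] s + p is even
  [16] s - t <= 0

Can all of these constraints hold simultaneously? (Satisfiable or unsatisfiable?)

Unsatisfiable

From constraints 13 and 14: p ≥ r and r ≥ 3, so p ≥ 3. From constraint 3: p ≤ 1. But 1 < 3, so no value of p works.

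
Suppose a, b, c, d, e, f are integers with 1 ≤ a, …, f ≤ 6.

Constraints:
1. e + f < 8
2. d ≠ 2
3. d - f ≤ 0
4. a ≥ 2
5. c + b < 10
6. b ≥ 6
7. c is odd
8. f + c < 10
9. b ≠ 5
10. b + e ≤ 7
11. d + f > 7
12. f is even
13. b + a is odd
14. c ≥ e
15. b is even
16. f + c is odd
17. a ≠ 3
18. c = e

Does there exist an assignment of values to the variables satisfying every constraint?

Satisfiable

Setting (a, b, c, d, e, f) = (5, 6, 1, 4, 1, 6) satisfies everything: constraint 1: e + f = 7; constraint 3: d - f = -2; constraint 5: c + b = 7, and the others follow.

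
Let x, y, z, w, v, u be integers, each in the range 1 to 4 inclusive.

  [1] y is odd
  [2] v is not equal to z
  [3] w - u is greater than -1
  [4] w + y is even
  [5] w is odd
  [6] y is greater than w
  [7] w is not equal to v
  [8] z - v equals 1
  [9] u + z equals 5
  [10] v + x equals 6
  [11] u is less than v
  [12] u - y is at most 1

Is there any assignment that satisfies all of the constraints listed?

Satisfiable

The assignment x = 3, y = 3, z = 4, w = 1, v = 3, u = 1 works:
  constraint 3 holds since w - u = 0.
  constraint 8 holds since z - v = 1.
The rest check out directly.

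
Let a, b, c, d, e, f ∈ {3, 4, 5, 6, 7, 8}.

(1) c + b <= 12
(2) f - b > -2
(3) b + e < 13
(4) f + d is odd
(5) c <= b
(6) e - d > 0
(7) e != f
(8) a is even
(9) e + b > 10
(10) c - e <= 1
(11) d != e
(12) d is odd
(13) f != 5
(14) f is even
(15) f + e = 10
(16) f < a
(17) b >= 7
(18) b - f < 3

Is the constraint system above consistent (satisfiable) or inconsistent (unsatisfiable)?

Satisfiable

Try a = 8, b = 7, c = 4, d = 3, e = 4, f = 6.
Check constraint 1: c + b = 11; constraint 2: f - b = -1. The remaining constraints are straightforward to verify.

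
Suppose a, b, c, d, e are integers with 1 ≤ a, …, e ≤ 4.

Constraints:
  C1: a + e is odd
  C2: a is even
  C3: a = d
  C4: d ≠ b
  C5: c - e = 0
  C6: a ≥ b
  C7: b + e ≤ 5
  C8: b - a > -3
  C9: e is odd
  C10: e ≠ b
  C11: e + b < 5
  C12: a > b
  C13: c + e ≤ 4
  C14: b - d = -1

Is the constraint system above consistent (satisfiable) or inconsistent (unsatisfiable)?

Satisfiable

One satisfying assignment is a = 4, b = 3, c = 1, d = 4, e = 1.
For the less obvious constraints — constraint 5: c - e = 0; constraint 7: b + e = 4 — and the others hold by inspection.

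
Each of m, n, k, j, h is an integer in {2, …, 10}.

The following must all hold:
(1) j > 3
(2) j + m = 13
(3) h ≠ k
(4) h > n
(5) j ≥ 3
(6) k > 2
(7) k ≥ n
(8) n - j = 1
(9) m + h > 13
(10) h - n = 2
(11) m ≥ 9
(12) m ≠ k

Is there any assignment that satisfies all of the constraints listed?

Satisfiable

Take m = 9, n = 5, k = 8, j = 4, h = 7. Then constraint 2: j + m = 13; constraint 8: n - j = 1, and every other listed constraint is also met.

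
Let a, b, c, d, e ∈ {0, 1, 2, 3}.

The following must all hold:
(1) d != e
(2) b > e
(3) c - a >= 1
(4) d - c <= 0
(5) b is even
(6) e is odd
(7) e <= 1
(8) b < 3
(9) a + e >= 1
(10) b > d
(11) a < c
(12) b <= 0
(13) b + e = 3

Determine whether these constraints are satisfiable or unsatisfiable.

Unsatisfiable

From constraint 12: b ≤ 0. From constraint 7: e ≤ 1. Hence b + e ≤ 1. But constraint 13 requires b + e = 3, and 3 > 1. Contradiction.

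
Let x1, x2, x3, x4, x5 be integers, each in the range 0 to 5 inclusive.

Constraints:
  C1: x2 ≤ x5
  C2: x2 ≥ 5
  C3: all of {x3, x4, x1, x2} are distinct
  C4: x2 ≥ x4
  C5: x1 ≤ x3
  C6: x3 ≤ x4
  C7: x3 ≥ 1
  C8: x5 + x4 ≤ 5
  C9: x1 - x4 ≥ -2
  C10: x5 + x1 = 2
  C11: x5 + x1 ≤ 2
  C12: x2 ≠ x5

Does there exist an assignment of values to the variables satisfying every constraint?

From constraints 1 and 2: x5 ≥ x2 ≥ 5. From constraints 6 and 7: x4 ≥ x3 ≥ 1. Hence x5 + x4 ≥ 6. But constraint 8 requires x5 + x4 ≤ 5, and 5 < 6. Contradiction.

Unsatisfiable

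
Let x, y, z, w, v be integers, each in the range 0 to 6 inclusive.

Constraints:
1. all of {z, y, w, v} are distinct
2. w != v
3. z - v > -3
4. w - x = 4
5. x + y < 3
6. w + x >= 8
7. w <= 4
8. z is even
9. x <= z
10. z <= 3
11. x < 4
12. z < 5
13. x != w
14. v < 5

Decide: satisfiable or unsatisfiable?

From constraint 7: w ≤ 4. From constraints 9 and 10: x ≤ z ≤ 3. Hence w + x ≤ 7. But constraint 6 requires w + x ≥ 8, and 8 > 7. Contradiction.

Unsatisfiable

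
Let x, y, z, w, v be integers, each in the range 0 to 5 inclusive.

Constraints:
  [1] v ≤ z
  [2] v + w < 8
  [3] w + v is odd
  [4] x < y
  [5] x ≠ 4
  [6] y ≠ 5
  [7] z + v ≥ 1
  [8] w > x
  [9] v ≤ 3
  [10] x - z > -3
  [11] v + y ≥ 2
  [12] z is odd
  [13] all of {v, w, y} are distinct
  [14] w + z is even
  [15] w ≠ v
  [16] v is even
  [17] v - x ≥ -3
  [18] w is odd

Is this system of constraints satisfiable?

Satisfiable

The assignment x = 1, y = 4, z = 1, w = 5, v = 0 works:
  constraint 2 holds since v + w = 5.
  constraint 7 holds since z + v = 1.
  constraint 10 holds since x - z = 0.
The rest check out directly.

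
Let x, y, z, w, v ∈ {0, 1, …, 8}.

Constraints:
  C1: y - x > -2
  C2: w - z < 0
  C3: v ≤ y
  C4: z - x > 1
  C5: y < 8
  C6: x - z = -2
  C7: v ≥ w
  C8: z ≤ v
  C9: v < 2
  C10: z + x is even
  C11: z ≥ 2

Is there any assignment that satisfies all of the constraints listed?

From constraints 8 and 11: v ≥ z and z ≥ 2, so v ≥ 2. From constraint 9: v ≤ 1. But 1 < 2, so no value of v works.

Unsatisfiable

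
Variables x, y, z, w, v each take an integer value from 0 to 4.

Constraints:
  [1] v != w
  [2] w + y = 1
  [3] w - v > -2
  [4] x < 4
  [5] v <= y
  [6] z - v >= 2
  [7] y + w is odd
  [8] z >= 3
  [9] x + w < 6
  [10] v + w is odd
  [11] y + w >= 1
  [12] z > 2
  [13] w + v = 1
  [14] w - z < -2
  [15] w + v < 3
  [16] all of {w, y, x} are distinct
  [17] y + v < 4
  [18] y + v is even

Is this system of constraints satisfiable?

Satisfiable

Setting (x, y, z, w, v) = (3, 1, 3, 0, 1) satisfies everything: constraint 2: w + y = 1; constraint 3: w - v = -1, and the others follow.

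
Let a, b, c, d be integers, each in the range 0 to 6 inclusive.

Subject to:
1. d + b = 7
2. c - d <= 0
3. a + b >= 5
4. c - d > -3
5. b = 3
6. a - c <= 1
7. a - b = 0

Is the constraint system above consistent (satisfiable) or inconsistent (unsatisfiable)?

Try a = 3, b = 3, c = 3, d = 4.
Check constraint 1: d + b = 7; constraint 2: c - d = -1. The remaining constraints are straightforward to verify.

Satisfiable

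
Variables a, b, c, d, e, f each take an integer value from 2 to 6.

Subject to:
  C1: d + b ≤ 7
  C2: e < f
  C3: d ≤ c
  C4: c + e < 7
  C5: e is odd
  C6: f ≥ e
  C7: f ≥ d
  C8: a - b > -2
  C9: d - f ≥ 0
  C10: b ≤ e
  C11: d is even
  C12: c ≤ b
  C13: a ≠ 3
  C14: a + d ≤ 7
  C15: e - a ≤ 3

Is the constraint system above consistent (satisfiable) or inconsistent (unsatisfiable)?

Unsatisfiable

Constraints 2, 3, 9, 10, and 12 give c ≤ b, b ≤ e, e < f, f ≤ d, d ≤ c. Chaining: c ≤ b ≤ e < f ≤ d ≤ c, which forces c < c — impossible.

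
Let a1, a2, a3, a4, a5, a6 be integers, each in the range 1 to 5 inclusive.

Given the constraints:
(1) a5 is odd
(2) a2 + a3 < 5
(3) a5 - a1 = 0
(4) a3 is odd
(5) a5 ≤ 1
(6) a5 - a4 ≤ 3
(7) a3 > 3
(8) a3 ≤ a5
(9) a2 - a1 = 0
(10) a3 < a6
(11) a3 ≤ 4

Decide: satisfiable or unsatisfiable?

From constraint 7: a3 ≥ 4. From constraints 5 and 8: a3 ≤ a5 and a5 ≤ 1, so a3 ≤ 1. But 1 < 4, so no value of a3 works.

Unsatisfiable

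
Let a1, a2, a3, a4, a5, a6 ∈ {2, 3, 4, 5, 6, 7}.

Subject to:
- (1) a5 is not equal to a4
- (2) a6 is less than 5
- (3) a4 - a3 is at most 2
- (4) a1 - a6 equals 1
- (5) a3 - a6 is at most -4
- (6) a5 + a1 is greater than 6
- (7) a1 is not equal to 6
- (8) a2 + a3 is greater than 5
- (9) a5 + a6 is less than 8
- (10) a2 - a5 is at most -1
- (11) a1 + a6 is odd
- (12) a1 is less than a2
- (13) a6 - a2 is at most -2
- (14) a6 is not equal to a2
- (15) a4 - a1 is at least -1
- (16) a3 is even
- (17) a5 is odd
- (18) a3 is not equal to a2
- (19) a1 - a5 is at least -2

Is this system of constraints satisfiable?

Unsatisfiable

Constraints 3, 5, 10, 13, 15, and 19 give a3 − a4 ≥ -2, a4 − a1 ≥ -1, a1 − a5 ≥ -2, a5 − a2 ≥ 1, a2 − a6 ≥ 2, a6 − a3 ≥ 4.
Adding all 6 inequalities: the left sides telescope to 0, and the right sides sum to (-2) + (-1) + (-2) + 1 + 2 + 4 = 2. So 0 ≥ 2, which is false.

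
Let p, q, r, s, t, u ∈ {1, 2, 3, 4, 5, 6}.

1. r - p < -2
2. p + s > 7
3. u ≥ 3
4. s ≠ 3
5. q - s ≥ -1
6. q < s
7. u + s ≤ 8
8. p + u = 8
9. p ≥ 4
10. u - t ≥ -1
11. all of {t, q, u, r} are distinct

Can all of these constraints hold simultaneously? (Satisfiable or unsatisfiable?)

The assignment p = 5, q = 4, r = 1, s = 5, t = 2, u = 3 works:
  constraint 1 holds since r - p = -4.
  constraint 2 holds since p + s = 10.
  constraint 5 holds since q - s = -1.
The rest check out directly.

Satisfiable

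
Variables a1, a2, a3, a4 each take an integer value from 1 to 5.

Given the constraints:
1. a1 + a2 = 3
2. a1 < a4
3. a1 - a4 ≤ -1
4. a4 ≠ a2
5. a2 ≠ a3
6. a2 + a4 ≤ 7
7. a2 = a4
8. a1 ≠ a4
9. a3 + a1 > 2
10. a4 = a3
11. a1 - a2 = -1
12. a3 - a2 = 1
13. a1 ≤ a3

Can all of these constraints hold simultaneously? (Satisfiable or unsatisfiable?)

From constraints 7 and 10, a2 = a4 = a3, so a2 = a3. But constraint 5 says a2 ≠ a3. Contradiction.

Unsatisfiable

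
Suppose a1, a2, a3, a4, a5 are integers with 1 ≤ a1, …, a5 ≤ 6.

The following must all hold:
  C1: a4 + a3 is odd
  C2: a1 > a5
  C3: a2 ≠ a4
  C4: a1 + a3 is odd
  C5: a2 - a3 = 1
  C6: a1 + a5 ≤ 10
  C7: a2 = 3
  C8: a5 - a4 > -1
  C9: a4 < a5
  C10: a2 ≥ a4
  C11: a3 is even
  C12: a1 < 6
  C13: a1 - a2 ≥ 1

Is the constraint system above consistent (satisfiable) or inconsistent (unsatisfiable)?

The assignment a1 = 5, a2 = 3, a3 = 2, a4 = 1, a5 = 2 works:
  constraint 5 holds since a2 - a3 = 1.
  constraint 6 holds since a1 + a5 = 7.
The rest check out directly.

Satisfiable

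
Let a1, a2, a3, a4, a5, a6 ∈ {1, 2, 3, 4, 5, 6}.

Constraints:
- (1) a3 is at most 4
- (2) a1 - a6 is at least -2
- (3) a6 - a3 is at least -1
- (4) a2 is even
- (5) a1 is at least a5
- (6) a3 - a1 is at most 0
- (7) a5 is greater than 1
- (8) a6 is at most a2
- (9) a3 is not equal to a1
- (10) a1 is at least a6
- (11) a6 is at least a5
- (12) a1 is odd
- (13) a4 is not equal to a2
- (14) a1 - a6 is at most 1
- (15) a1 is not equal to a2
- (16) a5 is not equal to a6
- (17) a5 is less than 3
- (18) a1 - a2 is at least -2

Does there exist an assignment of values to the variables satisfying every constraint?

Satisfiable

Setting (a1, a2, a3, a4, a5, a6) = (5, 4, 3, 6, 2, 4) satisfies everything: constraint 2: a1 - a6 = 1; constraint 3: a6 - a3 = 1; constraint 6: a3 - a1 = -2, and the others follow.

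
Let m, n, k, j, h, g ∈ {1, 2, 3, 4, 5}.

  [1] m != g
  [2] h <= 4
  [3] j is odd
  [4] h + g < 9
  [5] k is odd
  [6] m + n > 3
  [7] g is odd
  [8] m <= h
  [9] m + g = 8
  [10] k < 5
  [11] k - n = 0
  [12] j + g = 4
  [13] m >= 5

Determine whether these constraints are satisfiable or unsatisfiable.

From constraint 13: m ≥ 5. From constraints 2 and 8: m ≤ h and h ≤ 4, so m ≤ 4. But 4 < 5, so no value of m works.

Unsatisfiable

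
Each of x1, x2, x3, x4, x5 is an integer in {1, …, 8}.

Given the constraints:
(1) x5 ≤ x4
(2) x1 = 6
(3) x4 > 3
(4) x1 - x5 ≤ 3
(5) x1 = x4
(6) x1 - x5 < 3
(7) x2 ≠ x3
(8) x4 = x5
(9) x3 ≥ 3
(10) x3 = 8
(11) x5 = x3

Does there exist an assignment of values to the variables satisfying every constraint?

Unsatisfiable

Constraint 2 fixes x1 = 6 and constraint 10 fixes x3 = 8. Constraints 5, 8, and 11 give x1 = x4 = x5 = x3, so x1 = x3. But 6 ≠ 8 — contradiction.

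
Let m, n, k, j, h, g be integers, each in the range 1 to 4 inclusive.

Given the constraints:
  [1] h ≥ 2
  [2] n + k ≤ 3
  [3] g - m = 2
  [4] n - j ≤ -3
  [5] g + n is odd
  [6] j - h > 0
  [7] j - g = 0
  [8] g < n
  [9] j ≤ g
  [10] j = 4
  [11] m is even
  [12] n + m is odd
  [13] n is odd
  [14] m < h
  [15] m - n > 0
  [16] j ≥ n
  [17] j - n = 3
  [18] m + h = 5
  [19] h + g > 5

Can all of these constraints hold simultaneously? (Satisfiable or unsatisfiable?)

Constraints 6, 8, 9, 14, and 15 give h < j, j ≤ g, g < n, n < m, m < h. Chaining: h < j ≤ g < n < m < h, which forces h < h — impossible.

Unsatisfiable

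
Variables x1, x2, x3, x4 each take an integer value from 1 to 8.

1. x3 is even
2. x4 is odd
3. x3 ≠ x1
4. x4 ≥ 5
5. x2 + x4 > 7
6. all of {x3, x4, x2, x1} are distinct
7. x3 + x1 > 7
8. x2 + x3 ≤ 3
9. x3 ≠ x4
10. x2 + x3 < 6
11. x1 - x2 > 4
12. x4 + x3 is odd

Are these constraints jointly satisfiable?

Take x1 = 8, x2 = 1, x3 = 2, x4 = 7. Then constraint 5: x2 + x4 = 8; constraint 7: x3 + x1 = 10; constraint 8: x2 + x3 = 3, and every other listed constraint is also met.

Satisfiable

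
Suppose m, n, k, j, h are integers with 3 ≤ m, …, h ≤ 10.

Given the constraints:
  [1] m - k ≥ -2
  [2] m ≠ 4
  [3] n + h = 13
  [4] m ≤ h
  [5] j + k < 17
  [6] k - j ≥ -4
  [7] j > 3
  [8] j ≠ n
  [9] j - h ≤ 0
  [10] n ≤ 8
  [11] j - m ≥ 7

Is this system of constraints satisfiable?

Unsatisfiable

Constraints 1, 6, and 11 give m − k ≥ -2, k − j ≥ -4, j − m ≥ 7.
Adding all 3 inequalities: the left sides telescope to 0, and the right sides sum to (-2) + (-4) + 7 = 1. So 0 ≥ 1, which is false.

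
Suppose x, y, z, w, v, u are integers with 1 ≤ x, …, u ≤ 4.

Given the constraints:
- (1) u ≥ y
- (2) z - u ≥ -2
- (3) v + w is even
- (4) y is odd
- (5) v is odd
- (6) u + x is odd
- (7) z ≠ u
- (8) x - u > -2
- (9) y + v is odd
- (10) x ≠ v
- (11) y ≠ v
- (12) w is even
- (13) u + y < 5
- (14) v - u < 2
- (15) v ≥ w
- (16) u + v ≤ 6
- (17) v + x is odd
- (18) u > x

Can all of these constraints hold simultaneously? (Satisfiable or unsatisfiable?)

Unsatisfiable

Constraint 5 makes v odd and constraint 12 makes w even, so v + w must be odd. Constraint 3 says v + w is even — contradiction.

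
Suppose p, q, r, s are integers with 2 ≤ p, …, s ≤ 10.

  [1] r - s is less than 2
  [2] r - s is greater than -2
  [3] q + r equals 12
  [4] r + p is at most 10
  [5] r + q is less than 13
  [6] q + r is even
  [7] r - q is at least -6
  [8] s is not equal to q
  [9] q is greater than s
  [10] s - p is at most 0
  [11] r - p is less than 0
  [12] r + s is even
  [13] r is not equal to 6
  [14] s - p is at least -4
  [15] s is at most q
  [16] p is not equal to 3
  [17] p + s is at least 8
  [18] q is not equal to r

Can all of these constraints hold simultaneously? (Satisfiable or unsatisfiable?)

Try p = 6, q = 8, r = 4, s = 4.
Check constraint 1: r - s = 0; constraint 2: r - s = 0; constraint 3: q + r = 12. The remaining constraints are straightforward to verify.

Satisfiable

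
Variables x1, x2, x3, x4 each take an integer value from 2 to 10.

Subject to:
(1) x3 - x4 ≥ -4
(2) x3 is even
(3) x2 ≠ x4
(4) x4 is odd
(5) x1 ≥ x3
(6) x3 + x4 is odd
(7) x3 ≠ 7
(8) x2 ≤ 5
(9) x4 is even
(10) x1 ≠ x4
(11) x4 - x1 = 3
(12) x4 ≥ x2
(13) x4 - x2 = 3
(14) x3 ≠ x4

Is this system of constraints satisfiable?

Constraint 2 makes x3 even and constraint 9 makes x4 even, so x3 + x4 must be even. Constraint 6 says x3 + x4 is odd — contradiction.

Unsatisfiable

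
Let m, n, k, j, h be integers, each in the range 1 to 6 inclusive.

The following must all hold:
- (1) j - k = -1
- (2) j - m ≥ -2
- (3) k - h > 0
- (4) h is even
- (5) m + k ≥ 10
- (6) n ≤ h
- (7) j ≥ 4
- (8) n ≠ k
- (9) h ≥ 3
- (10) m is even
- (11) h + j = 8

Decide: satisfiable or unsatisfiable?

Take m = 6, n = 4, k = 5, j = 4, h = 4. Then constraint 1: j - k = -1; constraint 2: j - m = -2; constraint 3: k - h = 1, and every other listed constraint is also met.

Satisfiable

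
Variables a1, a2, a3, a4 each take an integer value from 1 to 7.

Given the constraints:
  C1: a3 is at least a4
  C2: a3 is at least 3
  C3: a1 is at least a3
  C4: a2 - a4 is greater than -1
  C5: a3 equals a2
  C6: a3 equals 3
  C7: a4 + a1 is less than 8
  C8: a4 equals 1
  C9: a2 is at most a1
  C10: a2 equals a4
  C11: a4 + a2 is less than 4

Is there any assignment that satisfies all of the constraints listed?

Constraint 6 fixes a3 = 3 and constraint 8 fixes a4 = 1. Constraints 5 and 10 give a3 = a2 = a4, so a3 = a4. But 3 ≠ 1 — contradiction.

Unsatisfiable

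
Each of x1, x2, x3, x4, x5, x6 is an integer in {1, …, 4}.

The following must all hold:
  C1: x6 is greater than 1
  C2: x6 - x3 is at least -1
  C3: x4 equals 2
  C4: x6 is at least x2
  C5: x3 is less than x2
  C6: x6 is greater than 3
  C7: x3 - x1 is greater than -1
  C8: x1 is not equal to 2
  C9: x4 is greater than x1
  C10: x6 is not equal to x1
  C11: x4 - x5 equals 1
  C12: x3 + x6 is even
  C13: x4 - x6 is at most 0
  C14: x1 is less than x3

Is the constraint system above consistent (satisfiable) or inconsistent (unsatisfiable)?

Setting (x1, x2, x3, x4, x5, x6) = (1, 3, 2, 2, 1, 4) satisfies everything: constraint 2: x6 - x3 = 2; constraint 7: x3 - x1 = 1; constraint 11: x4 - x5 = 1, and the others follow.

Satisfiable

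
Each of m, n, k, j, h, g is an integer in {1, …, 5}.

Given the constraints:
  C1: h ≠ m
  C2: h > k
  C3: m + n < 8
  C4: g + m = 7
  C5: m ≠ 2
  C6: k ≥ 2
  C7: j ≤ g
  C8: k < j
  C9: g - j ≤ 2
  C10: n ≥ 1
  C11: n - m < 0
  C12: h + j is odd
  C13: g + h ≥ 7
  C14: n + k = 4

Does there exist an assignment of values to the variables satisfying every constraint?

Satisfiable

Take m = 3, n = 2, k = 2, j = 4, h = 5, g = 4. Then constraint 3: m + n = 5; constraint 4: g + m = 7; constraint 9: g - j = 0, and every other listed constraint is also met.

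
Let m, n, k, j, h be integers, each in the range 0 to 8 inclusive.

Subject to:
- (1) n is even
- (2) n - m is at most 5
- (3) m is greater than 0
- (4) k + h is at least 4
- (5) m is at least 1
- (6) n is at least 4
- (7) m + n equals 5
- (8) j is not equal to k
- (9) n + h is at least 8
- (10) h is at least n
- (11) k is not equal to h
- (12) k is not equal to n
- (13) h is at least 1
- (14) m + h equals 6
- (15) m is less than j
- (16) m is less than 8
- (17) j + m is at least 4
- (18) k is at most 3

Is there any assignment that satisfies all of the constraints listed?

Try m = 1, n = 4, k = 1, j = 3, h = 5.
Check constraint 2: n - m = 3; constraint 4: k + h = 6; constraint 7: m + n = 5. The remaining constraints are straightforward to verify.

Satisfiable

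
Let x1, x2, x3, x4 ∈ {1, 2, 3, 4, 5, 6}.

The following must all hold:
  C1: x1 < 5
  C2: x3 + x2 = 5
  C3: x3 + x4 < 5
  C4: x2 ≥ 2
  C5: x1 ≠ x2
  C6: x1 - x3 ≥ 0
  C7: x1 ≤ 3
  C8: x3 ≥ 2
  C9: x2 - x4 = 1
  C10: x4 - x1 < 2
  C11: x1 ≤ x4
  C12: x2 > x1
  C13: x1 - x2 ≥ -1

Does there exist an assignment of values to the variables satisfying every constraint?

Try x1 = 2, x2 = 3, x3 = 2, x4 = 2.
Check constraint 2: x3 + x2 = 5; constraint 3: x3 + x4 = 4. The remaining constraints are straightforward to verify.

Satisfiable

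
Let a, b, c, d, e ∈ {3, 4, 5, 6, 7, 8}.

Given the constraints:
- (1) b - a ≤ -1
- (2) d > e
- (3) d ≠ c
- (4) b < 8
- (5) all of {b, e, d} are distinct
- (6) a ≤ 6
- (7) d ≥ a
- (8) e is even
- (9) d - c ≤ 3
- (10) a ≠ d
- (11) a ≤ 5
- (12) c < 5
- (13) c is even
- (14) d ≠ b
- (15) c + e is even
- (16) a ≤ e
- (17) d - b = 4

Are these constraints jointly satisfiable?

Satisfiable

The assignment a = 5, b = 3, c = 4, d = 7, e = 6 works:
  constraint 1 holds since b - a = -2.
  constraint 9 holds since d - c = 3.
The rest check out directly.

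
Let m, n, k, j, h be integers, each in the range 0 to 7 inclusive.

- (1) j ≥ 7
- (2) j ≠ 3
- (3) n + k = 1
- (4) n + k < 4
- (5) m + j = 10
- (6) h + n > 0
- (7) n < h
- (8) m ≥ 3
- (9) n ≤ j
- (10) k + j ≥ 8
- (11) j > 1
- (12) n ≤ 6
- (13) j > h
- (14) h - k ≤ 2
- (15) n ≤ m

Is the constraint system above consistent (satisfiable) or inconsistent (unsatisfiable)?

Setting (m, n, k, j, h) = (3, 0, 1, 7, 2) satisfies everything: constraint 3: n + k = 1; constraint 4: n + k = 1; constraint 5: m + j = 10, and the others follow.

Satisfiable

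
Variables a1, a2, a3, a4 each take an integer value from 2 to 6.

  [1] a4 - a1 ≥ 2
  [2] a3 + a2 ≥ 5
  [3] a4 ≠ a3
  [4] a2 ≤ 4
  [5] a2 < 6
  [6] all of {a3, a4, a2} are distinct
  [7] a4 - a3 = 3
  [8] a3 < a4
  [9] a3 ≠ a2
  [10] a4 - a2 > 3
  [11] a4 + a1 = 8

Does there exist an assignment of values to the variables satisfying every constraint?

Satisfiable

The assignment a1 = 2, a2 = 2, a3 = 3, a4 = 6 works:
  constraint 1 holds since a4 - a1 = 4.
  constraint 2 holds since a3 + a2 = 5.
The rest check out directly.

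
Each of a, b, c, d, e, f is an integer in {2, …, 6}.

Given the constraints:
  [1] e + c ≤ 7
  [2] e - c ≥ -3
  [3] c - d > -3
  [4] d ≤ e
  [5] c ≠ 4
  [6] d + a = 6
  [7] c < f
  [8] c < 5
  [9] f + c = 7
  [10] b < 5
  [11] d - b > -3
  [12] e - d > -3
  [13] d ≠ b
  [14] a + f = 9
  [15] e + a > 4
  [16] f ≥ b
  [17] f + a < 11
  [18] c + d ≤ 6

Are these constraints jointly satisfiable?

Satisfiable

Take a = 4, b = 3, c = 2, d = 2, e = 2, f = 5. Then constraint 1: e + c = 4; constraint 2: e - c = 0; constraint 3: c - d = 0, and every other listed constraint is also met.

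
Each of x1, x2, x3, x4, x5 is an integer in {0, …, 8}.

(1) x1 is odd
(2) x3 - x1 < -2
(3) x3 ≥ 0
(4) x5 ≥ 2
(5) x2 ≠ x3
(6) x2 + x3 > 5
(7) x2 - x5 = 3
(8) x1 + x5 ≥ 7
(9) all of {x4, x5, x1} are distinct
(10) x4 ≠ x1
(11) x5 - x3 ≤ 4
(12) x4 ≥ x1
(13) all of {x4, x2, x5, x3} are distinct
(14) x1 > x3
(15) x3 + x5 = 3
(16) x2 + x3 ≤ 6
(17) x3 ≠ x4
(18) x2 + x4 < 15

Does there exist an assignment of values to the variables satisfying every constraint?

Satisfiable

Take x1 = 5, x2 = 5, x3 = 1, x4 = 7, x5 = 2. Then constraint 2: x3 - x1 = -4; constraint 6: x2 + x3 = 6, and every other listed constraint is also met.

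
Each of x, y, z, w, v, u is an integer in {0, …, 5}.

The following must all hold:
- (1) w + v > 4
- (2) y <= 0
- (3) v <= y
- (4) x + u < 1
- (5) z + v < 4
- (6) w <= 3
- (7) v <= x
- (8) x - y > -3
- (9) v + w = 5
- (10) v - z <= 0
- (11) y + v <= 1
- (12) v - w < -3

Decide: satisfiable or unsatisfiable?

Unsatisfiable

From constraints 2 and 3: v ≤ y ≤ 0. From constraint 6: w ≤ 3. Hence v + w ≤ 3. But constraint 9 requires v + w = 5, and 5 > 3. Contradiction.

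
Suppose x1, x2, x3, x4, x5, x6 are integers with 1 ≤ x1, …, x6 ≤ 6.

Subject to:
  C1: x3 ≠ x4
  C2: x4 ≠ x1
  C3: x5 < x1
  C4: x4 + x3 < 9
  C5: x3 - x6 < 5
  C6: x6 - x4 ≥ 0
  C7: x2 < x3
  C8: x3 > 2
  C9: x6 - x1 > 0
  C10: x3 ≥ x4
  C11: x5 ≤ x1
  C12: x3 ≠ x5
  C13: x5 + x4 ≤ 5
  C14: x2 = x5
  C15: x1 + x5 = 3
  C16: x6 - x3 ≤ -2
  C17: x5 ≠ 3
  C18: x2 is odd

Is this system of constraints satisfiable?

Satisfiable

Try x1 = 2, x2 = 1, x3 = 6, x4 = 1, x5 = 1, x6 = 4.
Check constraint 4: x4 + x3 = 7; constraint 5: x3 - x6 = 2; constraint 6: x6 - x4 = 3. The remaining constraints are straightforward to verify.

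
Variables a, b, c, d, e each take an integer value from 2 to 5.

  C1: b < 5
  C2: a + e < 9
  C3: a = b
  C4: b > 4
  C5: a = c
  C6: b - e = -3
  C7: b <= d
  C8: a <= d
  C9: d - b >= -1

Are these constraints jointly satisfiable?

Unsatisfiable

From constraint 4: b ≥ 5. From constraint 1: b ≤ 4. But 4 < 5, so no value of b works.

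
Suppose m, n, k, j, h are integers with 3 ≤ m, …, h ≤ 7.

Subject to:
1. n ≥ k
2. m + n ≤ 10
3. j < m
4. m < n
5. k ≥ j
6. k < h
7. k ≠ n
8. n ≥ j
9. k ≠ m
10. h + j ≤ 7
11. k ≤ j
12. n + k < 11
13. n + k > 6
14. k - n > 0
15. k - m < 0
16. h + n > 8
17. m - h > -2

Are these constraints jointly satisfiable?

Constraints 3, 4, 11, and 14 give j < m, m < n, n < k, k ≤ j. Chaining: j < m < n < k ≤ j, which forces j < j — impossible.

Unsatisfiable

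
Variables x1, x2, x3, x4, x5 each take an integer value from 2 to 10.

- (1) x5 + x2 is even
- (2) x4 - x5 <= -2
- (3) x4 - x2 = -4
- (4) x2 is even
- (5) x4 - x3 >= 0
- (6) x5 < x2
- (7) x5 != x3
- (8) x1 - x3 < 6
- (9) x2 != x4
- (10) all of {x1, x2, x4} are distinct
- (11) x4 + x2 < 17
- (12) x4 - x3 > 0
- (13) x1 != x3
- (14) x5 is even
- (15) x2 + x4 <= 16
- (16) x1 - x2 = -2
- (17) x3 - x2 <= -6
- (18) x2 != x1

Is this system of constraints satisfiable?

Satisfiable

Try x1 = 8, x2 = 10, x3 = 3, x4 = 6, x5 = 8.
Check constraint 2: x4 - x5 = -2; constraint 3: x4 - x2 = -4. The remaining constraints are straightforward to verify.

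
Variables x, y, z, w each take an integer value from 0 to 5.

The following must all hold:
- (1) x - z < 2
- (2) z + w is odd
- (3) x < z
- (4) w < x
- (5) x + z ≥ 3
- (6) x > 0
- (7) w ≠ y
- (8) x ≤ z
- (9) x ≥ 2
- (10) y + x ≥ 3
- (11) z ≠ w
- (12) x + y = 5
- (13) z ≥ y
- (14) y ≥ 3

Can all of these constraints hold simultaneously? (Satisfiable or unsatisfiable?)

Satisfiable

Setting (x, y, z, w) = (2, 3, 3, 0) satisfies everything: constraint 1: x - z = -1; constraint 5: x + z = 5; constraint 10: y + x = 5, and the others follow.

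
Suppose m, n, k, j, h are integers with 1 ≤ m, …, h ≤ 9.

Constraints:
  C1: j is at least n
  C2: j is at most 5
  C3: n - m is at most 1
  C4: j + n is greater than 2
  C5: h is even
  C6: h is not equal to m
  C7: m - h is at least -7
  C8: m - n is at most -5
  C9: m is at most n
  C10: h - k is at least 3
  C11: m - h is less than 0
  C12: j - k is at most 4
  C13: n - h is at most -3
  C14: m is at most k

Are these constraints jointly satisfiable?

Unsatisfiable

Constraints 7, 8, and 13 give n − m ≥ 5, m − h ≥ -7, h − n ≥ 3.
Adding all 3 inequalities: the left sides telescope to 0, and the right sides sum to 5 + (-7) + 3 = 1. So 0 ≥ 1, which is false.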